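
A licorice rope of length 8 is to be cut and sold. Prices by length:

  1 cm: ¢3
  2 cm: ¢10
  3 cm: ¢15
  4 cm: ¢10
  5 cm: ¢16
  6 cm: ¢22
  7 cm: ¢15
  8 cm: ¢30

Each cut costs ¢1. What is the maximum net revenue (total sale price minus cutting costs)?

Consider every possible first cut. net[k] is the best of p[i]+net[k−i] over all sellable i≤k, charging 1 whenever i<k.
net[1] = 3
net[2] = 10
net[3] = 15
net[4] = 19  (first piece 2, then net[2]=10)
net[5] = 24  (first piece 2, then net[3]=15)
net[6] = 29  (first piece 3, then net[3]=15)
net[7] = 33  (first piece 2, then net[5]=24)
net[8] = 38  (first piece 2, then net[6]=29)
One optimal plan: pieces 3 + 3 + 2 (2 cuts) → ¢40 − ¢2 = ¢38.

38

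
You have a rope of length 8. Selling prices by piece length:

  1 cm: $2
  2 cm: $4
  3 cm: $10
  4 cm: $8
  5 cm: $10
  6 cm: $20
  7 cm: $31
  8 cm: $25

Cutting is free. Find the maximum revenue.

Consider every possible first cut. R[k] is the best of p[i]+R[k−i] over all sellable i≤k.
R[1] = 2
R[2] = 4  (first piece 1, then R[1]=2)
R[3] = 10
R[4] = 12  (first piece 1, then R[3]=10)
R[5] = 14  (first piece 1, then R[4]=12)
R[6] = 20  (first piece 3, then R[3]=10)
R[7] = 31
R[8] = 33  (first piece 1, then R[7]=31)
One optimal cutting: 7 + 1 → $31 + $2 = $33.

33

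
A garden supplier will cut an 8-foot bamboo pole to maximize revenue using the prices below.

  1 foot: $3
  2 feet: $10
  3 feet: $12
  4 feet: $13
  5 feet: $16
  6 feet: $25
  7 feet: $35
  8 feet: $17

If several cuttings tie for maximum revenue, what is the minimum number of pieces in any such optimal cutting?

4

Let r[k] be the best obtainable value from length k. For each k, try every first piece i and keep the best of price[i] + r[k−i].
r[1] = 3
r[2] = max(3+3, 10+0) = 10
r[3] = max(3+10, 10+3, 12+0) = 13
r[4] = max(3+13, 10+10, 12+3, 13+0) = 20
r[5] = max(3+20, 10+13, 12+10, 13+3, 16+0) = 23
r[6] = max(3+23, 10+20, 12+13, 13+10, 16+3, 25+0) = 30
r[7] = max(3+30, 10+23, 12+20, …, 25+3, 35+0) = 35
r[8] = max(3+35, 10+30, 12+23, …, 35+3, 17+0) = 40
Maximum revenue is $40.
Now minimize piece count subject to staying optimal: for each k, pieces[k] = 1 + min over i with p[i]+r[k−i]=r[k] of pieces[k−i].
pieces[5] = 3
pieces[6] = 3
pieces[7] = 1
pieces[8] = 4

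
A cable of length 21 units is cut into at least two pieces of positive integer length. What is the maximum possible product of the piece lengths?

Let g[k] be the best product for length k (with at least one cut). For each first piece i, the rest contributes max(k−i, g[k−i]).
g[2] = 1·max(1,0) = 1·1 = 1
g[3] = max(1·2, 2·1) = 2
g[4] = max(1·3, 2·2, 3·1) = 4
g[5] = max(1·4, 2·3, 3·2, 4·1) = 6
g[6] = max(1·6, 2·4, 3·3, 4·2, 5·1) = 9
g[7] = max(1·9, 2·6, 3·4, 4·3, 5·2, 6·1) = 12
g[8] = max(1·12, 2·9, 3·6, …, 6·2, 7·1) = 18
g[9] = max(1·18, 2·12, 3·9, …, 7·2, 8·1) = 27
g[10] = max(1·27, 2·18, 3·12, …, 8·2, 9·1) = 36
g[11] = max(1·36, 2·27, 3·18, …, 9·2, 10·1) = 54
g[12] = max(1·54, 2·36, 3·27, …, 10·2, 11·1) = 81
g[13] = max(1·81, 2·54, 3·36, …, 11·2, 12·1) = 108
g[14] = max(1·108, 2·81, 3·54, …, 12·2, 13·1) = 162
g[15] = max(1·162, 2·108, 3·81, …, 13·2, 14·1) = 243
g[16] = max(1·243, 2·162, 3·108, …, 14·2, 15·1) = 324
g[17] = max(1·324, 2·243, 3·162, …, 15·2, 16·1) = 486
g[18] = max(1·486, 2·324, 3·243, …, 16·2, 17·1) = 729
g[19] = max(1·729, 2·486, 3·324, …, 17·2, 18·1) = 972
g[20] = max(1·972, 2·729, 3·486, …, 18·2, 19·1) = 1458
g[21] = max(1·1458, 2·972, 3·729, …, 19·2, 20·1) = 2187
One optimal split: 3 + 3 + 3 + 3 + 3 + 3 + 3; product 3·3·3·3·3·3·3 = 2187.

2187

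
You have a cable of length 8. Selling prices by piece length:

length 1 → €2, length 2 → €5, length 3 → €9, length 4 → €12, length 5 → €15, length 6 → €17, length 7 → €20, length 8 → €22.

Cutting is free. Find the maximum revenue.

Let best[k] be the best obtainable value from length k. For each k, try every first piece i and keep the best of price[i] + best[k−i].
best[1] = 2
best[2] = 5
best[3] = 9
best[4] = 12
best[5] = 15
best[6] = 18  (first piece 3, then best[3]=9)
best[7] = 21  (first piece 3, then best[4]=12)
best[8] = 24  (first piece 3, then best[5]=15)
One optimal cutting: 5 + 3 → €15 + €9 = €24.

24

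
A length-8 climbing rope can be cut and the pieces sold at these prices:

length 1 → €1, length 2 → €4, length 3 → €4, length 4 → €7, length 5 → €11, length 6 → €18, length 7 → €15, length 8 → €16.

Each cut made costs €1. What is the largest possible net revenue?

Build r[k] bottom-up: r[k] = max over allowed piece i of (p[i] + r[k−i]) − 1 per cut.
r[1] = 1
r[2] = max(1+1-1, 4+0) = 4
r[3] = max(1+4-1, 4+1-1, 4+0) = 4
r[4] = max(1+4-1, 4+4-1, 4+1-1, 7+0) = 7
r[5] = max(1+7-1, 4+4-1, 4+4-1, 7+1-1, 11+0) = 11
r[6] = max(1+11-1, 4+7-1, 4+4-1, 7+4-1, 11+1-1, 18+0) = 18
r[7] = max(1+18-1, 4+11-1, 4+7-1, …, 18+1-1, 15+0) = 18
r[8] = max(1+18-1, 4+18-1, 4+11-1, …, 15+1-1, 16+0) = 21
One optimal plan: pieces 6 + 2 (1 cut) → €22 − €1 = €21.

21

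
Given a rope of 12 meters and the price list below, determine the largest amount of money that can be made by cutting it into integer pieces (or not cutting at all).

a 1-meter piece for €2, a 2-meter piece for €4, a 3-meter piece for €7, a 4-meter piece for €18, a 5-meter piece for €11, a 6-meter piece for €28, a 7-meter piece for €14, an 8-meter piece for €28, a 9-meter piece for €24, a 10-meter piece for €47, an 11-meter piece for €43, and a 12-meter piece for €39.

56

Build r[k] bottom-up: r[k] = max over allowed piece i of (p[i] + r[k−i]).
r[1] = 2
r[2] = max(2+2, 4+0) = 4
r[3] = max(2+4, 4+2, 7+0) = 7
r[4] = max(2+7, 4+4, 7+2, 18+0) = 18
r[5] = max(2+18, 4+7, 7+4, 18+2, 11+0) = 20
r[6] = max(2+20, 4+18, 7+7, 18+4, 11+2, 28+0) = 28
r[7] = max(2+28, 4+20, 7+18, …, 28+2, 14+0) = 30
r[8] = max(2+30, 4+28, 7+20, …, 14+2, 28+0) = 36
r[9] = max(2+36, 4+30, 7+28, …, 28+2, 24+0) = 38
r[10] = max(2+38, 4+36, 7+30, …, 24+2, 47+0) = 47
r[11] = max(2+47, 4+38, 7+36, …, 47+2, 43+0) = 49
r[12] = max(2+49, 4+47, 7+38, …, 43+2, 39+0) = 56
One optimal cutting: 6 + 6 → €28 + €28 = €56.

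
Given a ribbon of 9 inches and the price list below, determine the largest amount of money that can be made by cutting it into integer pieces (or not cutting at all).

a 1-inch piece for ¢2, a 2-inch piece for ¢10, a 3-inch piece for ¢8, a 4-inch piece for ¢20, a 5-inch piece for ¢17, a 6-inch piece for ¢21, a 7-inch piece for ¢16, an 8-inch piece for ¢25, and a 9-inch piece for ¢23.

Build r[k] bottom-up: r[k] = max over allowed piece i of (p[i] + r[k−i]).
r[1] = 2
r[2] = max(2+2, 10+0) = 10
r[3] = max(2+10, 10+2, 8+0) = 12
r[4] = max(2+12, 10+10, 8+2, 20+0) = 20
r[5] = max(2+20, 10+12, 8+10, 20+2, 17+0) = 22
r[6] = max(2+22, 10+20, 8+12, 20+10, 17+2, 21+0) = 30
r[7] = max(2+30, 10+22, 8+20, …, 21+2, 16+0) = 32
r[8] = max(2+32, 10+30, 8+22, …, 16+2, 25+0) = 40
r[9] = max(2+40, 10+32, 8+30, …, 25+2, 23+0) = 42
One optimal cutting: 2 + 2 + 2 + 2 + 1 → ¢10 + ¢10 + ¢10 + ¢10 + ¢2 = ¢42.

42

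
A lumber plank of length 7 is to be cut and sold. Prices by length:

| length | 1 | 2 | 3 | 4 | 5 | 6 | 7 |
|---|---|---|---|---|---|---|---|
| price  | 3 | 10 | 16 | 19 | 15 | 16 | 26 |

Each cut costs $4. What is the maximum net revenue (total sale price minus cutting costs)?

Let net[k] be the best obtainable value from length k. For each k, try every first piece i and keep the best of price[i] + net[k−i] minus the 4 cut fee when i<k.
net[1] = 3
net[2] = max(3+3-4, 10+0) = 10
net[3] = max(3+10-4, 10+3-4, 16+0) = 16
net[4] = max(3+16-4, 10+10-4, 16+3-4, 19+0) = 19
net[5] = max(3+19-4, 10+16-4, 16+10-4, 19+3-4, 15+0) = 22
net[6] = max(3+22-4, 10+19-4, 16+16-4, 19+10-4, 15+3-4, 16+0) = 28
net[7] = max(3+28-4, 10+22-4, 16+19-4, …, 16+3-4, 26+0) = 31
One optimal plan: pieces 4 + 3 (1 cut) → $35 − $4 = $31.

31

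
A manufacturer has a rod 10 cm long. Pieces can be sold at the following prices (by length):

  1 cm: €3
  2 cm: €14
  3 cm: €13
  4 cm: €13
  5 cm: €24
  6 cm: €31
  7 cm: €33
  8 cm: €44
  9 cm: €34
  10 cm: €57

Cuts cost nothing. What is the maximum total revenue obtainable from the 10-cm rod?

Build best[k] bottom-up: best[k] = max over allowed piece i of (p[i] + best[k−i]).
best[1] = 3
best[2] = 14
best[3] = 17  (first piece 1, then best[2]=14)
best[4] = 28  (first piece 2, then best[2]=14)
best[5] = 31  (first piece 1, then best[4]=28)
best[6] = 42  (first piece 2, then best[4]=28)
best[7] = 45  (first piece 1, then best[6]=42)
best[8] = 56  (first piece 2, then best[6]=42)
best[9] = 59  (first piece 1, then best[8]=56)
best[10] = 70  (first piece 2, then best[8]=56)
One optimal cutting: 2 + 2 + 2 + 2 + 2 → €14 + €14 + €14 + €14 + €14 = €70.

70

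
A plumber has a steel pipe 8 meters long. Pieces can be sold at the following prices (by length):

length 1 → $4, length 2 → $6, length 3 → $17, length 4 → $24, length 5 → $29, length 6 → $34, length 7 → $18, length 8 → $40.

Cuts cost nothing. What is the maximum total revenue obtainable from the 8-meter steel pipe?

Build r[k] bottom-up: r[k] = max over allowed piece i of (p[i] + r[k−i]).
r[1] = 4
r[2] = 8  (first piece 1, then r[1]=4)
r[3] = 17
r[4] = 24
r[5] = 29
r[6] = 34  (first piece 3, then r[3]=17)
r[7] = 41  (first piece 3, then r[4]=24)
r[8] = 48  (first piece 4, then r[4]=24)
One optimal cutting: 4 + 4 → $24 + $24 = $48.

48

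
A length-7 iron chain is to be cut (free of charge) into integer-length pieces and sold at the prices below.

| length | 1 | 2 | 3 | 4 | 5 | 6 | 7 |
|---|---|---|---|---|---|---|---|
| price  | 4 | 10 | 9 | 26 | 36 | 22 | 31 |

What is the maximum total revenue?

46

Let best[k] be the best obtainable value from length k. For each k, try every first piece i and keep the best of price[i] + best[k−i].
best[1] = 4
best[2] = 10
best[3] = 14  (first piece 1, then best[2]=10)
best[4] = 26
best[5] = 36
best[6] = 40  (first piece 1, then best[5]=36)
best[7] = 46  (first piece 2, then best[5]=36)
One optimal cutting: 5 + 2 → $36 + $10 = $46.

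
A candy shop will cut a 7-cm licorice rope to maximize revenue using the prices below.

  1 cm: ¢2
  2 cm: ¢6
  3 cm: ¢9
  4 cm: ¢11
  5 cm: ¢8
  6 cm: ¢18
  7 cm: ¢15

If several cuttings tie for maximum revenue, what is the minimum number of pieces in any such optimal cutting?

Build r[k] bottom-up: r[k] = max over allowed piece i of (p[i] + r[k−i]).
r[1] = 2
r[2] = 6
r[3] = 9
r[4] = 12  (first piece 2, then r[2]=6)
r[5] = 15  (first piece 2, then r[3]=9)
r[6] = 18  (first piece 2, then r[4]=12)
r[7] = 21  (first piece 2, then r[5]=15)
Maximum revenue is ¢21.
Now minimize piece count subject to staying optimal: for each k, pieces[k] = 1 + min over i with p[i]+r[k−i]=r[k] of pieces[k−i].
pieces[4] = 2
pieces[5] = 2
pieces[6] = 1
pieces[7] = 3

3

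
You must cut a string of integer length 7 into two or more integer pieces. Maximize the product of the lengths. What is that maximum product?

12

Define m[k] = max over 1≤i<k of i · max(k−i, m[k−i]); the inner max lets the remainder stay uncut if that's better.
m[2] = 1*max(1,0) = 1*1 = 1
m[3] = 1*max(2,1) = 1*2 = 2
m[4] = 2*max(2,1) = 2*2 = 4
m[5] = 2*max(3,2) = 2*3 = 6
m[6] = 3*max(3,2) = 3*3 = 9
m[7] = 2*max(5,6) = 2*6 = 12
One optimal split: 3 + 2 + 2; product 3*2*2 = 12.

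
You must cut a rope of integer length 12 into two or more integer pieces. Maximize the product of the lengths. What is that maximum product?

81

Define prod[k] = max over 1≤i<k of i · max(k−i, prod[k−i]); the inner max lets the remainder stay uncut if that's better.
prod[2] = 1*max(1,0) = 1*1 = 1
prod[3] = 1*max(2,1) = 1*2 = 2
prod[4] = 2*max(2,1) = 2*2 = 4
prod[5] = 2*max(3,2) = 2*3 = 6
prod[6] = 3*max(3,2) = 3*3 = 9
prod[7] = 2*max(5,6) = 2*6 = 12
prod[8] = 2*max(6,9) = 2*9 = 18
prod[9] = 3*max(6,9) = 3*9 = 27
prod[10] = 2*max(8,18) = 2*18 = 36
prod[11] = 2*max(9,27) = 2*27 = 54
prod[12] = 3*max(9,27) = 3*27 = 81
One optimal split: 3 + 3 + 3 + 3; product 3*3*3*3 = 81.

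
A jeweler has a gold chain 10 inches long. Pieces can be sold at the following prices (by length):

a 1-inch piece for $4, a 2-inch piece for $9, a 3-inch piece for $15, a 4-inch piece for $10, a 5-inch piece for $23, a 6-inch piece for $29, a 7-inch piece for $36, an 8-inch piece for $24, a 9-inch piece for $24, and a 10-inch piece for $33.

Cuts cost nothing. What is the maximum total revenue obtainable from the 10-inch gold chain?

51

Consider every possible first cut. R[k] is the best of p[i]+R[k−i] over all sellable i≤k.
R[1] = 4
R[2] = 9
R[3] = 15
R[4] = 19  (first piece 1, then R[3]=15)
R[5] = 24  (first piece 2, then R[3]=15)
R[6] = 30  (first piece 3, then R[3]=15)
R[7] = 36
R[8] = 40  (first piece 1, then R[7]=36)
R[9] = 45  (first piece 2, then R[7]=36)
R[10] = 51  (first piece 3, then R[7]=36)
One optimal cutting: 7 + 3 → $36 + $15 = $51.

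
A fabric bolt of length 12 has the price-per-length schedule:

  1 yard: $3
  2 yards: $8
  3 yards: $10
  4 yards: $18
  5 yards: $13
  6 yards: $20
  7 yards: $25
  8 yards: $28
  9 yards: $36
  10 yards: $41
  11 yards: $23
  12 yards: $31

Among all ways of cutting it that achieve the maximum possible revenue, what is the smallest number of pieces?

3

Build r[k] bottom-up: r[k] = max over allowed piece i of (p[i] + r[k−i]).
r[1] = 3
r[2] = 8
r[3] = 11  (first piece 1, then r[2]=8)
r[4] = 18
r[5] = 21  (first piece 1, then r[4]=18)
r[6] = 26  (first piece 2, then r[4]=18)
r[7] = 29  (first piece 1, then r[6]=26)
r[8] = 36  (first piece 4, then r[4]=18)
r[9] = 39  (first piece 1, then r[8]=36)
r[10] = 44  (first piece 2, then r[8]=36)
r[11] = 47  (first piece 1, then r[10]=44)
r[12] = 54  (first piece 4, then r[8]=36)
Maximum revenue is $54.
Now minimize piece count subject to staying optimal: for each k, pieces[k] = 1 + min over i with p[i]+r[k−i]=r[k] of pieces[k−i].
pieces[9] = 3
pieces[10] = 3
pieces[11] = 4
pieces[12] = 3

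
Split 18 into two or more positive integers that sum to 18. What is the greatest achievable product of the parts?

Let m[k] be the best product for length k (with at least one cut). For each first piece i, the rest contributes max(k−i, m[k−i]).
m[2] = 1*max(1,0) = 1*1 = 1
m[3] = max(1*2, 2*1) = 2
m[4] = max(1*3, 2*2, 3*1) = 4
m[5] = max(1*4, 2*3, 3*2, 4*1) = 6
m[6] = max(1*6, 2*4, 3*3, 4*2, 5*1) = 9
m[7] = max(1*9, 2*6, 3*4, 4*3, 5*2, 6*1) = 12
m[8] = max(1*12, 2*9, 3*6, …, 6*2, 7*1) = 18
m[9] = max(1*18, 2*12, 3*9, …, 7*2, 8*1) = 27
m[10] = max(1*27, 2*18, 3*12, …, 8*2, 9*1) = 36
m[11] = max(1*36, 2*27, 3*18, …, 9*2, 10*1) = 54
m[12] = max(1*54, 2*36, 3*27, …, 10*2, 11*1) = 81
m[13] = max(1*81, 2*54, 3*36, …, 11*2, 12*1) = 108
m[14] = max(1*108, 2*81, 3*54, …, 12*2, 13*1) = 162
m[15] = max(1*162, 2*108, 3*81, …, 13*2, 14*1) = 243
m[16] = max(1*243, 2*162, 3*108, …, 14*2, 15*1) = 324
m[17] = max(1*324, 2*243, 3*162, …, 15*2, 16*1) = 486
m[18] = max(1*486, 2*324, 3*243, …, 16*2, 17*1) = 729
One optimal split: 3 + 3 + 3 + 3 + 3 + 3; product 3*3*3*3*3*3 = 729.

729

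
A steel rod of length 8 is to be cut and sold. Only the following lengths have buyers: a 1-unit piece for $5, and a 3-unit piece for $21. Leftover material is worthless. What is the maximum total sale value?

52

Build f[k] bottom-up: f[k] = max over allowed piece i of (p[i] + f[k−i]).
f[1] = 5
f[2] = 10  (first piece 1, then f[1]=5)
f[3] = 21
f[4] = 26  (first piece 1, then f[3]=21)
f[5] = 31  (first piece 1, then f[4]=26)
f[6] = 42  (first piece 3, then f[3]=21)
f[7] = 47  (first piece 1, then f[6]=42)
f[8] = 52  (first piece 1, then f[7]=47)
One optimal cutting: 3 + 3 + 1 + 1 → $52.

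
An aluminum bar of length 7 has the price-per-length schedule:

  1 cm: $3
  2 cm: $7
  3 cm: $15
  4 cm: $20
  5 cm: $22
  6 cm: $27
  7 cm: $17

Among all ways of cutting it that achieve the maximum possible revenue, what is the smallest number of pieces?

Consider every possible first cut. r[k] is the best of p[i]+r[k−i] over all sellable i≤k.
r[1] = 3
r[2] = 7
r[3] = 15
r[4] = 20
r[5] = 23  (first piece 1, then r[4]=20)
r[6] = 30  (first piece 3, then r[3]=15)
r[7] = 35  (first piece 3, then r[4]=20)
Maximum revenue is $35.
Now minimize piece count subject to staying optimal: for each k, pieces[k] = 1 + min over i with p[i]+r[k−i]=r[k] of pieces[k−i].
pieces[4] = 1
pieces[5] = 2
pieces[6] = 2
pieces[7] = 2

2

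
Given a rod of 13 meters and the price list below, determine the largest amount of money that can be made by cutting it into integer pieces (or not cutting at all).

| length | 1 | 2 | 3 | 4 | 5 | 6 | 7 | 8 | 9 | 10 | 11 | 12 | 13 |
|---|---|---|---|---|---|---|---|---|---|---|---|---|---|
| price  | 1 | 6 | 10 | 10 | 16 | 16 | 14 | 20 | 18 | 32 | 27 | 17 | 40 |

42

Let R[k] be the best obtainable value from length k. For each k, try every first piece i and keep the best of price[i] + R[k−i].
R[1] = 1
R[2] = max(1+1, 6+0) = 6
R[3] = max(1+6, 6+1, 10+0) = 10
R[4] = max(1+10, 6+6, 10+1, 10+0) = 12
R[5] = max(1+12, 6+10, 10+6, 10+1, 16+0) = 16
R[6] = max(1+16, 6+12, 10+10, 10+6, 16+1, 16+0) = 20
R[7] = max(1+20, 6+16, 10+12, …, 16+1, 14+0) = 22
R[8] = max(1+22, 6+20, 10+16, …, 14+1, 20+0) = 26
R[9] = max(1+26, 6+22, 10+20, …, 20+1, 18+0) = 30
R[10] = max(1+30, 6+26, 10+22, …, 18+1, 32+0) = 32
R[11] = max(1+32, 6+30, 10+26, …, 32+1, 27+0) = 36
R[12] = max(1+36, 6+32, 10+30, …, 27+1, 17+0) = 40
R[13] = max(1+40, 6+36, 10+32, …, 17+1, 40+0) = 42
One optimal cutting: 3 + 3 + 3 + 2 + 2 → 10 + 10 + 10 + 6 + 6 = 42.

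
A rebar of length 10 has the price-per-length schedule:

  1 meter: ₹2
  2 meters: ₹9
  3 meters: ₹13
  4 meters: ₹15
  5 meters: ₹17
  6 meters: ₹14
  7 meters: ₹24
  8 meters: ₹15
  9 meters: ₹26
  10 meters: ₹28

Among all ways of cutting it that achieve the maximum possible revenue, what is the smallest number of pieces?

5

Let r[k] be the best obtainable value from length k. For each k, try every first piece i and keep the best of price[i] + r[k−i].
r[1] = 2
r[2] = max(2+2, 9+0) = 9
r[3] = max(2+9, 9+2, 13+0) = 13
r[4] = max(2+13, 9+9, 13+2, 15+0) = 18
r[5] = max(2+18, 9+13, 13+9, 15+2, 17+0) = 22
r[6] = max(2+22, 9+18, 13+13, 15+9, 17+2, 14+0) = 27
r[7] = max(2+27, 9+22, 13+18, …, 14+2, 24+0) = 31
r[8] = max(2+31, 9+27, 13+22, …, 24+2, 15+0) = 36
r[9] = max(2+36, 9+31, 13+27, …, 15+2, 26+0) = 40
r[10] = max(2+40, 9+36, 13+31, …, 26+2, 28+0) = 45
Maximum revenue is ₹45.
Now minimize piece count subject to staying optimal: for each k, pieces[k] = 1 + min over i with p[i]+r[k−i]=r[k] of pieces[k−i].
pieces[7] = 3
pieces[8] = 4
pieces[9] = 4
pieces[10] = 5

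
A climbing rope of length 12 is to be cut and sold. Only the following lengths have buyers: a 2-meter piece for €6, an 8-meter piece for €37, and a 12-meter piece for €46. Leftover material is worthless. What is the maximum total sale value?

49

Build f[k] bottom-up: f[k] = max over allowed piece i of (p[i] + f[k−i]).
f[1] = 0
f[2] = 6
f[3] = 6
f[4] = 12  (first piece 2, then f[2]=6)
f[5] = 12
f[6] = 18  (first piece 2, then f[4]=12)
f[7] = 18
f[8] = max(6+18, 37+0) = 37
f[9] = max(6+18, 37+0) = 37
f[10] = max(6+37, 37+6) = 43
f[11] = max(6+37, 37+6) = 43
f[12] = max(6+43, 37+12, 46+0) = 49
One optimal cutting: 8 + 2 + 2 → €49.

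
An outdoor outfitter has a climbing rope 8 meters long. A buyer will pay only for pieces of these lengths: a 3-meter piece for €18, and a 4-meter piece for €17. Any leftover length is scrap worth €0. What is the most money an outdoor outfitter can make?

36

Build best[k] bottom-up: best[k] = max over allowed piece i of (p[i] + best[k−i]).
best[1] = 0
best[2] = 0
best[3] = 18
best[4] = max(18+0, 17+0) = 18
best[5] = max(18+0, 17+0) = 18
best[6] = max(18+18, 17+0) = 36
best[7] = max(18+18, 17+18) = 36
best[8] = max(18+18, 17+18) = 36
One optimal cutting: pieces 3 + 3 with 2 meters of scrap → €36.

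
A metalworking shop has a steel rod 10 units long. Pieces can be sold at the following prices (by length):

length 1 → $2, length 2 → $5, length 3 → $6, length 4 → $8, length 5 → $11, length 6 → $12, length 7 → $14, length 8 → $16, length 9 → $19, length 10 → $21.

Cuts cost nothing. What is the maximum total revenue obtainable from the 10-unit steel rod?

Let r[k] be the best obtainable value from length k. For each k, try every first piece i and keep the best of price[i] + r[k−i].
r[1] = 2
r[2] = max(2+2, 5+0) = 5
r[3] = max(2+5, 5+2, 6+0) = 7
r[4] = max(2+7, 5+5, 6+2, 8+0) = 10
r[5] = max(2+10, 5+7, 6+5, 8+2, 11+0) = 12
r[6] = max(2+12, 5+10, 6+7, 8+5, 11+2, 12+0) = 15
r[7] = max(2+15, 5+12, 6+10, …, 12+2, 14+0) = 17
r[8] = max(2+17, 5+15, 6+12, …, 14+2, 16+0) = 20
r[9] = max(2+20, 5+17, 6+15, …, 16+2, 19+0) = 22
r[10] = max(2+22, 5+20, 6+17, …, 19+2, 21+0) = 25
One optimal cutting: 2 + 2 + 2 + 2 + 2 → $5 + $5 + $5 + $5 + $5 = $25.

25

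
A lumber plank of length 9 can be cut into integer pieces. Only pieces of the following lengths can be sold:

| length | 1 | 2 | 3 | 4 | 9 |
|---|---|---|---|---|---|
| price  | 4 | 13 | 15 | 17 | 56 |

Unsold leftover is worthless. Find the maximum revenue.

Consider every possible first cut. best[k] is the best of p[i]+best[k−i] over all sellable i≤k.
best[1] = 4
best[2] = 13
best[3] = 17  (first piece 1, then best[2]=13)
best[4] = 26  (first piece 2, then best[2]=13)
best[5] = 30  (first piece 1, then best[4]=26)
best[6] = 39  (first piece 2, then best[4]=26)
best[7] = 43  (first piece 1, then best[6]=39)
best[8] = 52  (first piece 2, then best[6]=39)
best[9] = 56  (first piece 1, then best[8]=52)
One optimal cutting: 2 + 2 + 2 + 2 + 1 → $56.

56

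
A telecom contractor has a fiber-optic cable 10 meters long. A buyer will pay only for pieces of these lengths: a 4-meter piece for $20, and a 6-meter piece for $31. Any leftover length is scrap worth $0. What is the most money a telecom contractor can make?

51

Consider every possible first cut. best[k] is the best of p[i]+best[k−i] over all sellable i≤k.
best[1] = 0
best[2] = 0
best[3] = 0
best[4] = 20
best[5] = 20
best[6] = max(20+0, 31+0) = 31
best[7] = max(20+0, 31+0) = 31
best[8] = max(20+20, 31+0) = 40
best[9] = max(20+20, 31+0) = 40
best[10] = max(20+31, 31+20) = 51
One optimal cutting: 6 + 4 → $51.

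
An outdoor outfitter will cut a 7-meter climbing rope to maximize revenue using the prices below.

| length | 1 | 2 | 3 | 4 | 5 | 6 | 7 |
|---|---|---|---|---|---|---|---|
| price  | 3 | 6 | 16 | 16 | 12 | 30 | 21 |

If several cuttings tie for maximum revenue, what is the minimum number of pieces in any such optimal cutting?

3

Let r[k] be the best obtainable value from length k. For each k, try every first piece i and keep the best of price[i] + r[k−i].
r[1] = 3
r[2] = max(3+3, 6+0) = 6
r[3] = max(3+6, 6+3, 16+0) = 16
r[4] = max(3+16, 6+6, 16+3, 16+0) = 19
r[5] = max(3+19, 6+16, 16+6, 16+3, 12+0) = 22
r[6] = max(3+22, 6+19, 16+16, 16+6, 12+3, 30+0) = 32
r[7] = max(3+32, 6+22, 16+19, …, 30+3, 21+0) = 35
Maximum revenue is €35.
Now minimize piece count subject to staying optimal: for each k, pieces[k] = 1 + min over i with p[i]+r[k−i]=r[k] of pieces[k−i].
pieces[4] = 2
pieces[5] = 2
pieces[6] = 2
pieces[7] = 3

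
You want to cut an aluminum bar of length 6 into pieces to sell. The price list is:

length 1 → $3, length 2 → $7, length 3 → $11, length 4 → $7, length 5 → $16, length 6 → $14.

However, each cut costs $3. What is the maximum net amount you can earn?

Let v[k] be the best obtainable value from length k. For each k, try every first piece i and keep the best of price[i] + v[k−i] minus the 3 cut fee when i<k.
v[1] = 3
v[2] = max(3+3-3, 7+0) = 7
v[3] = max(3+7-3, 7+3-3, 11+0) = 11
v[4] = max(3+11-3, 7+7-3, 11+3-3, 7+0) = 11
v[5] = max(3+11-3, 7+11-3, 11+7-3, 7+3-3, 16+0) = 16
v[6] = max(3+16-3, 7+11-3, 11+11-3, 7+7-3, 16+3-3, 14+0) = 19
One optimal plan: pieces 3 + 3 (1 cut) → $22 − $3 = $19.

19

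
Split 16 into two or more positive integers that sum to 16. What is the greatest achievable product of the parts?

324

Define f[k] = max over 1≤i<k of i · max(k−i, f[k−i]); the inner max lets the remainder stay uncut if that's better.
f[2] = 1*max(1,0) = 1*1 = 1
f[3] = 1*max(2,1) = 1*2 = 2
f[4] = 2*max(2,1) = 2*2 = 4
f[5] = 2*max(3,2) = 2*3 = 6
f[6] = 3*max(3,2) = 3*3 = 9
f[7] = 2*max(5,6) = 2*6 = 12
f[8] = 2*max(6,9) = 2*9 = 18
f[9] = 3*max(6,9) = 3*9 = 27
f[10] = 2*max(8,18) = 2*18 = 36
f[11] = 2*max(9,27) = 2*27 = 54
f[12] = 3*max(9,27) = 3*27 = 81
f[13] = 2*max(11,54) = 2*54 = 108
f[14] = 2*max(12,81) = 2*81 = 162
f[15] = 3*max(12,81) = 3*81 = 243
f[16] = 2*max(14,162) = 2*162 = 324
One optimal split: 3 + 3 + 3 + 3 + 2 + 2; product 3*3*3*3*2*2 = 324.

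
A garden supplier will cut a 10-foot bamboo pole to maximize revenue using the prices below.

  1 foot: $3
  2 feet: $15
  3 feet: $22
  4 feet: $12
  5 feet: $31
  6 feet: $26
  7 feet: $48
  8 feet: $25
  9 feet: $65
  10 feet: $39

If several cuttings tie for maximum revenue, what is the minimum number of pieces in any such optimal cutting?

Build r[k] bottom-up: r[k] = max over allowed piece i of (p[i] + r[k−i]).
r[1] = 3
r[2] = 15
r[3] = 22
r[4] = 30  (first piece 2, then r[2]=15)
r[5] = 37  (first piece 2, then r[3]=22)
r[6] = 45  (first piece 2, then r[4]=30)
r[7] = 52  (first piece 2, then r[5]=37)
r[8] = 60  (first piece 2, then r[6]=45)
r[9] = 67  (first piece 2, then r[7]=52)
r[10] = 75  (first piece 2, then r[8]=60)
Maximum revenue is $75.
Now minimize piece count subject to staying optimal: for each k, pieces[k] = 1 + min over i with p[i]+r[k−i]=r[k] of pieces[k−i].
pieces[7] = 3
pieces[8] = 4
pieces[9] = 4
pieces[10] = 5

5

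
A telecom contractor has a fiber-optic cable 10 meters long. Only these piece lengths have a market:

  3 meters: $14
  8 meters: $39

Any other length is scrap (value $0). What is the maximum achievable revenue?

Let best[k] be the best obtainable value from length k. For each k, try every first piece i and keep the best of price[i] + best[k−i].
best[1] = 0
best[2] = 0
best[3] = 14
best[4] = 14
best[5] = 14
best[6] = 28  (first piece 3, then best[3]=14)
best[7] = 28
best[8] = 39
best[9] = 42  (first piece 3, then best[6]=28)
best[10] = 42
One optimal cutting: pieces 3 + 3 + 3 with 1 meter of scrap → $42.

42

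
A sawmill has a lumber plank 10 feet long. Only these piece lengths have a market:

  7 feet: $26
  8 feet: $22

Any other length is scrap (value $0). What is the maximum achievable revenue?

Build r[k] bottom-up: r[k] = max over allowed piece i of (p[i] + r[k−i]).
r[1] = 0
r[2] = 0
r[3] = 0
r[4] = 0
r[5] = 0
r[6] = 0
r[7] = 26
r[8] = 26
r[9] = 26
r[10] = 26
One optimal cutting: pieces 7 with 3 feet of scrap → $26.

26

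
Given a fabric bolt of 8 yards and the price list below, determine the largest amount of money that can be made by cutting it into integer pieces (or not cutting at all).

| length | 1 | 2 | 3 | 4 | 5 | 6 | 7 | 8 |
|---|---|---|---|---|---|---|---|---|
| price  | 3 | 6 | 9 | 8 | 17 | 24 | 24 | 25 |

30

Build v[k] bottom-up: v[k] = max over allowed piece i of (p[i] + v[k−i]).
v[1] = 3
v[2] = 6  (first piece 1, then v[1]=3)
v[3] = 9  (first piece 1, then v[2]=6)
v[4] = 12  (first piece 1, then v[3]=9)
v[5] = 17
v[6] = 24
v[7] = 27  (first piece 1, then v[6]=24)
v[8] = 30  (first piece 1, then v[7]=27)
One optimal cutting: 6 + 1 + 1 → $24 + $3 + $3 = $30.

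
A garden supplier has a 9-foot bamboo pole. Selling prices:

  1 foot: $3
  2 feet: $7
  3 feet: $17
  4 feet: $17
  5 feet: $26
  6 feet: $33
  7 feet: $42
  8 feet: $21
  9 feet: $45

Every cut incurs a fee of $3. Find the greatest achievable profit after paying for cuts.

47

Consider every possible first cut. r[k] is the best of p[i]+r[k−i] over all sellable i≤k, charging 3 whenever i<k.
r[1] = 3
r[2] = max(3+3-3, 7+0) = 7
r[3] = max(3+7-3, 7+3-3, 17+0) = 17
r[4] = max(3+17-3, 7+7-3, 17+3-3, 17+0) = 17
r[5] = max(3+17-3, 7+17-3, 17+7-3, 17+3-3, 26+0) = 26
r[6] = max(3+26-3, 7+17-3, 17+17-3, 17+7-3, 26+3-3, 33+0) = 33
r[7] = max(3+33-3, 7+26-3, 17+17-3, …, 33+3-3, 42+0) = 42
r[8] = max(3+42-3, 7+33-3, 17+26-3, …, 42+3-3, 21+0) = 42
r[9] = max(3+42-3, 7+42-3, 17+33-3, …, 21+3-3, 45+0) = 47
One optimal plan: pieces 6 + 3 (1 cut) → $50 − $3 = $47.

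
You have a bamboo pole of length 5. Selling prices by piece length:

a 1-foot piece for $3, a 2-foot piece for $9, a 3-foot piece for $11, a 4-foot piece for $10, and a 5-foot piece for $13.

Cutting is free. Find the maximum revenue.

Consider every possible first cut. v[k] is the best of p[i]+v[k−i] over all sellable i≤k.
v[1] = 3
v[2] = 9
v[3] = 12  (first piece 1, then v[2]=9)
v[4] = 18  (first piece 2, then v[2]=9)
v[5] = 21  (first piece 1, then v[4]=18)
One optimal cutting: 2 + 2 + 1 → $9 + $9 + $3 = $21.

21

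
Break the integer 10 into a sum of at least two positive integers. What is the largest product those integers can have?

Fill f[k] for k=2..10: at each k try every first piece i and multiply by the better of (k−i) uncut or f[k−i].
Small cases: f[2]=1.
f[3] = 1×max(2,1) = 1×2 = 2
f[4] = 2×max(2,1) = 2×2 = 4
f[5] = 2×max(3,2) = 2×3 = 6
f[6] = 3×max(3,2) = 3×3 = 9
f[7] = 2×max(5,6) = 2×6 = 12
f[8] = 2×max(6,9) = 2×9 = 18
f[9] = 3×max(6,9) = 3×9 = 27
f[10] = 2×max(8,18) = 2×18 = 36
One optimal split: 3 + 3 + 2 + 2; product 3×3×2×2 = 36.

36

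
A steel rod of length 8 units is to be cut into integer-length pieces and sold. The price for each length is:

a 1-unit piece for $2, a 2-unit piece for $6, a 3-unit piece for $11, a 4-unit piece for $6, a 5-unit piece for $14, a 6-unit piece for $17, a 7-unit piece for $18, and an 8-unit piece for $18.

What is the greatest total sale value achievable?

Consider every possible first cut. r[k] is the best of p[i]+r[k−i] over all sellable i≤k.
r[1] = 2
r[2] = max(2+2, 6+0) = 6
r[3] = max(2+6, 6+2, 11+0) = 11
r[4] = max(2+11, 6+6, 11+2, 6+0) = 13
r[5] = max(2+13, 6+11, 11+6, 6+2, 14+0) = 17
r[6] = max(2+17, 6+13, 11+11, 6+6, 14+2, 17+0) = 22
r[7] = max(2+22, 6+17, 11+13, …, 17+2, 18+0) = 24
r[8] = max(2+24, 6+22, 11+17, …, 18+2, 18+0) = 28
One optimal cutting: 3 + 3 + 2 → $11 + $11 + $6 = $28.

28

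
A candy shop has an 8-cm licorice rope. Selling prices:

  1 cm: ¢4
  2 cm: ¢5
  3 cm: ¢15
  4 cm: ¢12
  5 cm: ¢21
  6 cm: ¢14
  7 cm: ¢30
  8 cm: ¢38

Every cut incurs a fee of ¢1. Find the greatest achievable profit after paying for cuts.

Let r[k] be the best obtainable value from length k. For each k, try every first piece i and keep the best of price[i] + r[k−i] minus the 1 cut fee when i<k.
r[1] = 4
r[2] = 7  (first piece 1, then r[1]=4)
r[3] = 15
r[4] = 18  (first piece 1, then r[3]=15)
r[5] = 21  (first piece 1, then r[4]=18)
r[6] = 29  (first piece 3, then r[3]=15)
r[7] = 32  (first piece 1, then r[6]=29)
r[8] = 38
Best is to make no cuts and sell whole for ¢38.

38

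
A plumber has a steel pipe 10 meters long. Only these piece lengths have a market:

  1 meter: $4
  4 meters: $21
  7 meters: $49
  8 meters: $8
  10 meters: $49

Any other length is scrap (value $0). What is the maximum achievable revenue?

61

Consider every possible first cut. best[k] is the best of p[i]+best[k−i] over all sellable i≤k.
best[1] = 4
best[2] = 8  (first piece 1, then best[1]=4)
best[3] = 12  (first piece 1, then best[2]=8)
best[4] = 21
best[5] = 25  (first piece 1, then best[4]=21)
best[6] = 29  (first piece 1, then best[5]=25)
best[7] = 49
best[8] = 53  (first piece 1, then best[7]=49)
best[9] = 57  (first piece 1, then best[8]=53)
best[10] = 61  (first piece 1, then best[9]=57)
One optimal cutting: 7 + 1 + 1 + 1 → $61.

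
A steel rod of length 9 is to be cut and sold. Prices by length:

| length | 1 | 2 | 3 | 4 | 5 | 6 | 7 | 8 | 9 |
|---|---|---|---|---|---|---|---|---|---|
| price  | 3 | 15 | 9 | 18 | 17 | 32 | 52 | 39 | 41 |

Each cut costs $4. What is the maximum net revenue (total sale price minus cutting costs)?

63

Let net[k] be the best obtainable value from length k. For each k, try every first piece i and keep the best of price[i] + net[k−i] minus the 4 cut fee when i<k.
net[1] = 3
net[2] = max(3+3-4, 15+0) = 15
net[3] = max(3+15-4, 15+3-4, 9+0) = 14
net[4] = max(3+14-4, 15+15-4, 9+3-4, 18+0) = 26
net[5] = max(3+26-4, 15+14-4, 9+15-4, 18+3-4, 17+0) = 25
net[6] = max(3+25-4, 15+26-4, 9+14-4, 18+15-4, 17+3-4, 32+0) = 37
net[7] = max(3+37-4, 15+25-4, 9+26-4, …, 32+3-4, 52+0) = 52
net[8] = max(3+52-4, 15+37-4, 9+25-4, …, 52+3-4, 39+0) = 51
net[9] = max(3+51-4, 15+52-4, 9+37-4, …, 39+3-4, 41+0) = 63
One optimal plan: pieces 7 + 2 (1 cut) → $67 − $4 = $63.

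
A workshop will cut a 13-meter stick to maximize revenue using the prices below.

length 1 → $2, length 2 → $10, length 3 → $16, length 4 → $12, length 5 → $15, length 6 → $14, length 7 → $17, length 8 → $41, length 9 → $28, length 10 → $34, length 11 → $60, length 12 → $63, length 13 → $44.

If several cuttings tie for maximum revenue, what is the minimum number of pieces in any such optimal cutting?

Let r[k] be the best obtainable value from length k. For each k, try every first piece i and keep the best of price[i] + r[k−i].
r[1] = 2
r[2] = max(2+2, 10+0) = 10
r[3] = max(2+10, 10+2, 16+0) = 16
r[4] = max(2+16, 10+10, 16+2, 12+0) = 20
r[5] = max(2+20, 10+16, 16+10, 12+2, 15+0) = 26
r[6] = max(2+26, 10+20, 16+16, 12+10, 15+2, 14+0) = 32
r[7] = max(2+32, 10+26, 16+20, …, 14+2, 17+0) = 36
r[8] = max(2+36, 10+32, 16+26, …, 17+2, 41+0) = 42
r[9] = max(2+42, 10+36, 16+32, …, 41+2, 28+0) = 48
r[10] = max(2+48, 10+42, 16+36, …, 28+2, 34+0) = 52
r[11] = max(2+52, 10+48, 16+42, …, 34+2, 60+0) = 60
r[12] = max(2+60, 10+52, 16+48, …, 60+2, 63+0) = 64
r[13] = max(2+64, 10+60, 16+52, …, 63+2, 44+0) = 70
Maximum revenue is $70.
Now minimize piece count subject to staying optimal: for each k, pieces[k] = 1 + min over i with p[i]+r[k−i]=r[k] of pieces[k−i].
pieces[10] = 4
pieces[11] = 1
pieces[12] = 4
pieces[13] = 2

2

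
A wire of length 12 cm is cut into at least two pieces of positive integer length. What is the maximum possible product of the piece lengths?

81

Define prod[k] = max over 1≤i<k of i · max(k−i, prod[k−i]); the inner max lets the remainder stay uncut if that's better.
prod[2] = 1*max(1,0) = 1*1 = 1
prod[3] = 1*max(2,1) = 1*2 = 2
prod[4] = 2*max(2,1) = 2*2 = 4
prod[5] = 2*max(3,2) = 2*3 = 6
prod[6] = 3*max(3,2) = 3*3 = 9
prod[7] = 2*max(5,6) = 2*6 = 12
prod[8] = 2*max(6,9) = 2*9 = 18
prod[9] = 3*max(6,9) = 3*9 = 27
prod[10] = 2*max(8,18) = 2*18 = 36
prod[11] = 2*max(9,27) = 2*27 = 54
prod[12] = 3*max(9,27) = 3*27 = 81
One optimal split: 3 + 3 + 3 + 3; product 3*3*3*3 = 81.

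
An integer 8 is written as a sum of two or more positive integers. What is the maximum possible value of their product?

18

Fill m[k] for k=2..8: at each k try every first piece i and multiply by the better of (k−i) uncut or m[k−i].
m[2] = 1·max(1,0) = 1·1 = 1
m[3] = 1·max(2,1) = 1·2 = 2
m[4] = 2·max(2,1) = 2·2 = 4
m[5] = 2·max(3,2) = 2·3 = 6
m[6] = 3·max(3,2) = 3·3 = 9
m[7] = 2·max(5,6) = 2·6 = 12
m[8] = 2·max(6,9) = 2·9 = 18
One optimal split: 3 + 3 + 2; product 3·3·2 = 18.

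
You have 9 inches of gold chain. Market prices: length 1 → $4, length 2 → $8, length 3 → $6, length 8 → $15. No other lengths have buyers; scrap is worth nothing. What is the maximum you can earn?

Consider every possible first cut. best[k] is the best of p[i]+best[k−i] over all sellable i≤k.
best[1] = 4
best[2] = 8  (first piece 1, then best[1]=4)
best[3] = 12  (first piece 1, then best[2]=8)
best[4] = 16  (first piece 1, then best[3]=12)
best[5] = 20  (first piece 1, then best[4]=16)
best[6] = 24  (first piece 1, then best[5]=20)
best[7] = 28  (first piece 1, then best[6]=24)
best[8] = 32  (first piece 1, then best[7]=28)
best[9] = 36  (first piece 1, then best[8]=32)
One optimal cutting: 1 + 1 + 1 + 1 + 1 + 1 + 1 + 1 + 1 → $36.

36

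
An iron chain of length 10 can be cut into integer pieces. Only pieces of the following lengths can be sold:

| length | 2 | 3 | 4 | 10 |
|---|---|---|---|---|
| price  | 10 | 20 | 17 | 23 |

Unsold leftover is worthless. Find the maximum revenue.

60

Build f[k] bottom-up: f[k] = max over allowed piece i of (p[i] + f[k−i]).
f[1] = 0
f[2] = 10
f[3] = 20
f[4] = 20
f[5] = 30  (first piece 2, then f[3]=20)
f[6] = 40  (first piece 3, then f[3]=20)
f[7] = 40
f[8] = 50  (first piece 2, then f[6]=40)
f[9] = 60  (first piece 3, then f[6]=40)
f[10] = 60
One optimal cutting: pieces 3 + 3 + 3 with 1 link of scrap → $60.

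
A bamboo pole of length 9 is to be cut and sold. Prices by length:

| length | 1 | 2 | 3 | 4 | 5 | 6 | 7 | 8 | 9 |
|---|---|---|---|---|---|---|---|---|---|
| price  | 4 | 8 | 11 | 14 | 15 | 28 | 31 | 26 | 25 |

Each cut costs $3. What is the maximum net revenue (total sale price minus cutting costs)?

36

Let r[k] be the best obtainable value from length k. For each k, try every first piece i and keep the best of price[i] + r[k−i] minus the 3 cut fee when i<k.
r[1] = 4
r[2] = 8
r[3] = 11
r[4] = 14
r[5] = 16  (first piece 2, then r[3]=11)
r[6] = 28
r[7] = 31
r[8] = 33  (first piece 2, then r[6]=28)
r[9] = 36  (first piece 2, then r[7]=31)
One optimal plan: pieces 7 + 2 (1 cut) → $39 − $3 = $36.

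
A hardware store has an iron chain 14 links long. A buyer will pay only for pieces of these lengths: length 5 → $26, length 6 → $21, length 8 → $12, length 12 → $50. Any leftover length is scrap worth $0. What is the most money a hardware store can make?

52

Build f[k] bottom-up: f[k] = max over allowed piece i of (p[i] + f[k−i]).
f[1] = 0
f[2] = 0
f[3] = 0
f[4] = 0
f[5] = 26
f[6] = max(26+0, 21+0) = 26
f[7] = max(26+0, 21+0) = 26
f[8] = max(26+0, 21+0, 12+0) = 26
f[9] = max(26+0, 21+0, 12+0) = 26
f[10] = max(26+26, 21+0, 12+0) = 52
f[11] = max(26+26, 21+26, 12+0) = 52
f[12] = max(26+26, 21+26, 12+0, 50+0) = 52
f[13] = max(26+26, 21+26, 12+26, 50+0) = 52
f[14] = max(26+26, 21+26, 12+26, 50+0) = 52
One optimal cutting: pieces 5 + 5 with 4 links of scrap → $52.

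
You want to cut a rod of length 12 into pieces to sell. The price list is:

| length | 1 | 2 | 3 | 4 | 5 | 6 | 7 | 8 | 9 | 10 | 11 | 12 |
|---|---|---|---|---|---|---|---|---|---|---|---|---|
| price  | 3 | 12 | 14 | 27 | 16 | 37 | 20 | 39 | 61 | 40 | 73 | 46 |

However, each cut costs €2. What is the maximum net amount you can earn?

77

Let v[k] be the best obtainable value from length k. For each k, try every first piece i and keep the best of price[i] + v[k−i] minus the 2 cut fee when i<k.
v[1] = 3
v[2] = 12
v[3] = 14
v[4] = 27
v[5] = 28  (first piece 1, then v[4]=27)
v[6] = 37  (first piece 2, then v[4]=27)
v[7] = 39  (first piece 3, then v[4]=27)
v[8] = 52  (first piece 4, then v[4]=27)
v[9] = 61
v[10] = 62  (first piece 1, then v[9]=61)
v[11] = 73
v[12] = 77  (first piece 4, then v[8]=52)
One optimal plan: pieces 4 + 4 + 4 (2 cuts) → €81 − €4 = €77.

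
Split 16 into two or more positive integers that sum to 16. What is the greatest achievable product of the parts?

Define P[k] = max over 1≤i<k of i · max(k−i, P[k−i]); the inner max lets the remainder stay uncut if that's better.
P[2] = 1*max(1,0) = 1*1 = 1
P[3] = 1*max(2,1) = 1*2 = 2
P[4] = 2*max(2,1) = 2*2 = 4
P[5] = 2*max(3,2) = 2*3 = 6
P[6] = 3*max(3,2) = 3*3 = 9
P[7] = 2*max(5,6) = 2*6 = 12
P[8] = 2*max(6,9) = 2*9 = 18
P[9] = 3*max(6,9) = 3*9 = 27
P[10] = 2*max(8,18) = 2*18 = 36
P[11] = 2*max(9,27) = 2*27 = 54
P[12] = 3*max(9,27) = 3*27 = 81
P[13] = 2*max(11,54) = 2*54 = 108
P[14] = 2*max(12,81) = 2*81 = 162
P[15] = 3*max(12,81) = 3*81 = 243
P[16] = 2*max(14,162) = 2*162 = 324
One optimal split: 3 + 3 + 3 + 3 + 2 + 2; product 3*3*3*3*2*2 = 324.

324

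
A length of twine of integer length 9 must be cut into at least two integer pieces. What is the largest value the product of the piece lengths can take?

Define prod[k] = max over 1≤i<k of i · max(k−i, prod[k−i]); the inner max lets the remainder stay uncut if that's better.
Small cases: prod[2]=1, prod[3]=2, prod[4]=4.
prod[5] = 2*max(3,2) = 2*3 = 6
prod[6] = 3*max(3,2) = 3*3 = 9
prod[7] = 2*max(5,6) = 2*6 = 12
prod[8] = 2*max(6,9) = 2*9 = 18
prod[9] = 3*max(6,9) = 3*9 = 27
One optimal split: 3 + 3 + 3; product 3*3*3 = 27.

27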